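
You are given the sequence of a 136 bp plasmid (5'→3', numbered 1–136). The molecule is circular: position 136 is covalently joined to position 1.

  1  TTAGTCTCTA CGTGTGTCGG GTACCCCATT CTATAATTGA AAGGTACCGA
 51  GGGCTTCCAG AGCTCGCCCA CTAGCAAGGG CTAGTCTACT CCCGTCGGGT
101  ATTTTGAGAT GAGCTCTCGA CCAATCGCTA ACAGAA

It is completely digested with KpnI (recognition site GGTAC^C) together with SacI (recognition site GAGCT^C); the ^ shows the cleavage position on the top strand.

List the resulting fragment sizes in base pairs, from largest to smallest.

51, 45, 23, 17 bp

KpnI sites (GGTACC) start at positions 20, 43.
KpnI cuts after base 5 of each site (before the last base), so after positions 24, 47.
SacI sites (GAGCTC) start at positions 60, 111.
SacI cuts after base 5 of each site (before the last base), so after positions 64, 115.
Combined cut positions: 24, 47, 64, 115.
Circular molecule, 4 cuts → 4 fragments:
  25–47 → 23 bp
  48–64 → 17 bp
  65–115 → 51 bp
  116–136 then 1–24 → 21 + 24 = 45 bp
Sorted largest to smallest: 51, 45, 23, 17 bp.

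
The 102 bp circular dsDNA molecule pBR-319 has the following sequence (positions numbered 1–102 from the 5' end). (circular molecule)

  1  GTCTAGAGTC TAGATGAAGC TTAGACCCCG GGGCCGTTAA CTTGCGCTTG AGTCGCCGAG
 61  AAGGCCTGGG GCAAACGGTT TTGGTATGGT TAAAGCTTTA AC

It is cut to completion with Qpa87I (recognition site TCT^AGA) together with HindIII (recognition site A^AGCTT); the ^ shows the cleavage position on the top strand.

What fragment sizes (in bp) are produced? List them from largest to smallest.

76, 13, 7, 6 bp

Qpa87I sites (TCTAGA) start at positions 2, 9.
Qpa87I cuts after base 3 of each site, so after positions 4, 11.
HindIII sites (AAGCTT) start at positions 17, 93.
HindIII cuts after the first base of each site, so after positions 17, 93.
Combined cut positions: 4, 11, 17, 93.
Circular molecule, 4 cuts → 4 fragments:
  5–11 → 7 bp
  12–17 → 6 bp
  18–93 → 76 bp
  94–102 then 1–4 → 9 + 4 = 13 bp
Sorted largest to smallest: 76, 13, 7, 6 bp.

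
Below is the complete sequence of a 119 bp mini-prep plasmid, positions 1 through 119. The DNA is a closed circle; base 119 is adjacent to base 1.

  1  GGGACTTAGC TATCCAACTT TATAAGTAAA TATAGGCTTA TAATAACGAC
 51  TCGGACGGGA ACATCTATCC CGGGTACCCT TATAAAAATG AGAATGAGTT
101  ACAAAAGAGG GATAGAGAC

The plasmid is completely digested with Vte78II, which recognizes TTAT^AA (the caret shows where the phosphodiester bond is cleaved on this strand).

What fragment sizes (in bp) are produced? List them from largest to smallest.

59, 42, 18 bp

Vte78II sites (TTATAA) start at positions 20, 38, 80.
Vte78II cuts after base 4 of each site, so after positions 23, 41, 83.
Circular molecule, 3 cuts → 3 fragments:
  24–41 → 18 bp
  42–83 → 42 bp
  84–119 then 1–23 → 36 + 23 = 59 bp
Sorted largest to smallest: 59, 42, 18 bp.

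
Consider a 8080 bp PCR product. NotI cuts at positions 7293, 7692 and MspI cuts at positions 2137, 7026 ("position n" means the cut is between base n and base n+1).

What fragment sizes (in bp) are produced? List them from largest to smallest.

4889, 2137, 399, 388, 267 bp

Combined cut positions (sorted): 2137, 7026, 7293, 7692.
Linear molecule, 4 cuts → 5 fragments:
  2137 − 0 = 2137 bp
  7026 − 2137 = 4889 bp
  7293 − 7026 = 267 bp
  7692 − 7293 = 399 bp
  8080 − 7692 = 388 bp
Sorted largest to smallest: 4889, 2137, 399, 388, 267 bp.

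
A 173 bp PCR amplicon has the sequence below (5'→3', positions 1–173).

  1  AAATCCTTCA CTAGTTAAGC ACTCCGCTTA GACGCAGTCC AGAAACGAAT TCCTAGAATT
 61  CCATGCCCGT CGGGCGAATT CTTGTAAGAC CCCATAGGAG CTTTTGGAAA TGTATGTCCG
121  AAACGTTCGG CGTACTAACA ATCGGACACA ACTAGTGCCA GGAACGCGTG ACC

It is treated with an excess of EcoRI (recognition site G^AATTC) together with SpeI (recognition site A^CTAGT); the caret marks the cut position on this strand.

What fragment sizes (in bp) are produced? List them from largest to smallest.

75, 37, 22, 20, 10, 9 bp

EcoRI sites (GAATTC) start at positions 47, 56, 76.
EcoRI cuts after the first base of each site, so after positions 47, 56, 76.
SpeI sites (ACTAGT) start at positions 10, 151.
SpeI cuts after the first base of each site, so after positions 10, 151.
Combined cut positions: 10, 47, 56, 76, 151.
Linear molecule, 5 cuts → 6 fragments:
  1–10 → 10 bp
  11–47 → 37 bp
  48–56 → 9 bp
  57–76 → 20 bp
  77–151 → 75 bp
  152–173 → 22 bp
Sorted largest to smallest: 75, 37, 22, 20, 10, 9 bp.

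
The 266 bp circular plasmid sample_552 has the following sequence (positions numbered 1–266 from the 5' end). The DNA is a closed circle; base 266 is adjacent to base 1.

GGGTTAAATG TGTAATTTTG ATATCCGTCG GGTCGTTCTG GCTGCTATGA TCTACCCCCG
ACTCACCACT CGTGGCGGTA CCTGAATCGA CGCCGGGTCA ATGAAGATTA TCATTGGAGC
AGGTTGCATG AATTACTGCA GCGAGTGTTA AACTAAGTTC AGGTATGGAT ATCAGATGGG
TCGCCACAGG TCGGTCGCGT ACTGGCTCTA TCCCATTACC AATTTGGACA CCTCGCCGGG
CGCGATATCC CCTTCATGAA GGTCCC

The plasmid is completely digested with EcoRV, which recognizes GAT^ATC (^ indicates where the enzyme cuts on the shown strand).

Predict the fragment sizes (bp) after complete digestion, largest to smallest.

EcoRV sites (GATATC) start at positions 20, 168, 244.
EcoRV cuts after base 3 of each site, so after positions 22, 170, 246.
Circular molecule, 3 cuts → 3 fragments:
  23–170 → 148 bp
  171–246 → 76 bp
  247–266 then 1–22 → 20 + 22 = 42 bp
Sorted largest to smallest: 148, 76, 42 bp.

148, 76, 42 bp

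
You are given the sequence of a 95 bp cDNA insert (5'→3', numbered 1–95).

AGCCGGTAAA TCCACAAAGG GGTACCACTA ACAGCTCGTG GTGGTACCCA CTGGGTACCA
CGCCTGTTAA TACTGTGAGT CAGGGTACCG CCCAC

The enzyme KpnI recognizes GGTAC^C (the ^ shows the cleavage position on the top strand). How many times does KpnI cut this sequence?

4

GGTACC occurs starting at positions 21, 43, 54, 84.
KpnI cuts at 4 sites.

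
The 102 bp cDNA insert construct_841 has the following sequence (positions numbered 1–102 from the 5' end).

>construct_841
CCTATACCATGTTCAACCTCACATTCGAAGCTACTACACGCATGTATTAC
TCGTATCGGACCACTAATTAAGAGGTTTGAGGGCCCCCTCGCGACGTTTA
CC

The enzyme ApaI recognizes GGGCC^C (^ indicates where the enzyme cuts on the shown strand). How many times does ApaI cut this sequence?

GGGCCC occurs starting at position 81.
ApaI cuts at 1 site.

1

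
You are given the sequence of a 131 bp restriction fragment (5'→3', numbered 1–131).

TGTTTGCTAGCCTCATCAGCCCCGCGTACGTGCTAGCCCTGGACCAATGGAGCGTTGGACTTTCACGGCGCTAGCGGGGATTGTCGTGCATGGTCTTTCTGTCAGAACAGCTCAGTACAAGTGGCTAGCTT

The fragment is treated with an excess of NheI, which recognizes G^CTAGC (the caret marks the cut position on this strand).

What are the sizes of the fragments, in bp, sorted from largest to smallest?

54, 38, 26, 7, 6 bp

NheI sites (GCTAGC) start at positions 6, 32, 70, 124.
NheI cuts after the first base of each site, so after positions 6, 32, 70, 124.
Linear molecule, 4 cuts → 5 fragments:
  1–6 → 6 bp
  7–32 → 26 bp
  33–70 → 38 bp
  71–124 → 54 bp
  125–131 → 7 bp
Sorted largest to smallest: 54, 38, 26, 7, 6 bp.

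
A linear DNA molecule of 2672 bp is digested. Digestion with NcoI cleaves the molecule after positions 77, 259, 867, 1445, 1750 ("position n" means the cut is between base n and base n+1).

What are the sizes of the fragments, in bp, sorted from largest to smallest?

Linear molecule, 5 cuts → 6 fragments:
  77 − 0 = 77 bp
  259 − 77 = 182 bp
  867 − 259 = 608 bp
  1445 − 867 = 578 bp
  1750 − 1445 = 305 bp
  2672 − 1750 = 922 bp
Sorted largest to smallest: 922, 608, 578, 305, 182, 77 bp.

922, 608, 578, 305, 182, 77 bp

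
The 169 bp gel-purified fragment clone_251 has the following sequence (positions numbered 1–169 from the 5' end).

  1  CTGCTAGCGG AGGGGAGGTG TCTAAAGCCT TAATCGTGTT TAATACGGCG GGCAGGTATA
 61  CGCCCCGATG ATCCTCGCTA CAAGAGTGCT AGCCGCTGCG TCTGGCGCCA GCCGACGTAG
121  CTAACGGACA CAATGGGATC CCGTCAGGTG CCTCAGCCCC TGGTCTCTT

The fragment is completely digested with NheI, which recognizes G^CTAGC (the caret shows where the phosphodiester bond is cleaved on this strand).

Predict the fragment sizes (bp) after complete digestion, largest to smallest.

NheI sites (GCTAGC) start at positions 3, 88.
NheI cuts after the first base of each site, so after positions 3, 88.
Linear molecule, 2 cuts → 3 fragments:
  1–3 → 3 bp
  4–88 → 85 bp
  89–169 → 81 bp
Sorted largest to smallest: 85, 81, 3 bp.

85, 81, 3 bp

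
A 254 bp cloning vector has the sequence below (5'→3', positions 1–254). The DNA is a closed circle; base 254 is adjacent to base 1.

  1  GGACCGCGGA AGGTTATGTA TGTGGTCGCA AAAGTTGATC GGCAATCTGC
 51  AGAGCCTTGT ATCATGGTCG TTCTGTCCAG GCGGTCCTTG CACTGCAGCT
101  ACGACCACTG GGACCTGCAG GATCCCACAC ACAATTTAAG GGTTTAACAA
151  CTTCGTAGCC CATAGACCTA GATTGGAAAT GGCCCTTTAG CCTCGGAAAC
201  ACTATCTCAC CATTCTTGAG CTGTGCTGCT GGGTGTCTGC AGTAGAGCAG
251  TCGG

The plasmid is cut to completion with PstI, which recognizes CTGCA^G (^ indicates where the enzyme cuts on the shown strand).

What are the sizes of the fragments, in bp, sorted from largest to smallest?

PstI sites (CTGCAG) start at positions 47, 93, 115, 237.
PstI cuts after base 5 of each site (before the last base), so after positions 51, 97, 119, 241.
Circular molecule, 4 cuts → 4 fragments:
  52–97 → 46 bp
  98–119 → 22 bp
  120–241 → 122 bp
  242–254 then 1–51 → 13 + 51 = 64 bp
Sorted largest to smallest: 122, 64, 46, 22 bp.

122, 64, 46, 22 bp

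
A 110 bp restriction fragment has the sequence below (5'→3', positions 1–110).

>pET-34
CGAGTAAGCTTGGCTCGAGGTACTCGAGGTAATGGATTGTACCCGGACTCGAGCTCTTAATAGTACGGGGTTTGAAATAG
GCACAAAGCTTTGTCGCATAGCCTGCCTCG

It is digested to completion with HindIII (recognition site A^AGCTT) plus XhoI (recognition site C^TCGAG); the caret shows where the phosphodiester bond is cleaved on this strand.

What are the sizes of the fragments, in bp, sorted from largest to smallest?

38, 25, 24, 9, 8, 6 bp

HindIII sites (AAGCTT) start at positions 6, 86.
HindIII cuts after the first base of each site, so after positions 6, 86.
XhoI sites (CTCGAG) start at positions 14, 23, 48.
XhoI cuts after the first base of each site, so after positions 14, 23, 48.
Combined cut positions: 6, 14, 23, 48, 86.
Linear molecule, 5 cuts → 6 fragments:
  1–6 → 6 bp
  7–14 → 8 bp
  15–23 → 9 bp
  24–48 → 25 bp
  49–86 → 38 bp
  87–110 → 24 bp
Sorted largest to smallest: 38, 25, 24, 9, 8, 6 bp.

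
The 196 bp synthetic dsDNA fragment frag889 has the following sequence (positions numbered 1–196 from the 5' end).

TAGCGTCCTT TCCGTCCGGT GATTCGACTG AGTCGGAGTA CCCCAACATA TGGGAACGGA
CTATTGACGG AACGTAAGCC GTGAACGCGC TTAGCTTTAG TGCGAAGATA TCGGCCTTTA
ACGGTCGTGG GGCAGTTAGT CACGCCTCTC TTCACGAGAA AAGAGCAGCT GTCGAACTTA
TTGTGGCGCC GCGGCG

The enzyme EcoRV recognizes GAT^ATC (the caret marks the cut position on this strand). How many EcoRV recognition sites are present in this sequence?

GATATC occurs starting at position 107.
EcoRV cuts at 1 site.

1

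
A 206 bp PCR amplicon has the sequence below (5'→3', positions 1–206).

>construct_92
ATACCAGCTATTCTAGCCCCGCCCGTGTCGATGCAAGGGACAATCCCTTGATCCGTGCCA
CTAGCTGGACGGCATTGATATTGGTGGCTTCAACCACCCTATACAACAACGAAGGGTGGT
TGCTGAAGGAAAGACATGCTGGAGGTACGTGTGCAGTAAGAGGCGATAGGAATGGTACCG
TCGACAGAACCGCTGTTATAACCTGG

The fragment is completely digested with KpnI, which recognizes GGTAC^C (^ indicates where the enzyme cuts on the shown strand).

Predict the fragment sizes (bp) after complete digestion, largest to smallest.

The KpnI site (GGTACC) starts at position 174.
KpnI cuts after base 5 of each site (before the last base), so after position 178.
Linear molecule, 1 cut → 2 fragments:
  1–178 → 178 bp
  179–206 → 28 bp
Sorted largest to smallest: 178, 28 bp.

178, 28 bp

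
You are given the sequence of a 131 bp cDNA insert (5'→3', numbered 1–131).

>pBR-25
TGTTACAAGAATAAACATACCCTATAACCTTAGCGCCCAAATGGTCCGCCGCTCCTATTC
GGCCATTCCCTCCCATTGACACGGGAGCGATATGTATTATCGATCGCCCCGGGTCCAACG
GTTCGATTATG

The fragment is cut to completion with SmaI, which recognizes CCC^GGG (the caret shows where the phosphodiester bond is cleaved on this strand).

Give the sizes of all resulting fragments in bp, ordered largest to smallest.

110, 21 bp

The SmaI site (CCCGGG) starts at position 108.
SmaI cuts after base 3 of each site, so after position 110.
Linear molecule, 1 cut → 2 fragments:
  1–110 → 110 bp
  111–131 → 21 bp
Sorted largest to smallest: 110, 21 bp.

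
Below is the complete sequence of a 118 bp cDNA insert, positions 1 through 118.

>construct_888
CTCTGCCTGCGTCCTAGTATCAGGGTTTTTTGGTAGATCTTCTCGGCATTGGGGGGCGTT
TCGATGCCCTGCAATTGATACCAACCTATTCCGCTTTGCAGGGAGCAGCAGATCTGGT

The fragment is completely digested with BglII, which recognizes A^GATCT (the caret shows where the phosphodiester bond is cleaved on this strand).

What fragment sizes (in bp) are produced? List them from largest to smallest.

75, 35, 8 bp

BglII sites (AGATCT) start at positions 35, 110.
BglII cuts after the first base of each site, so after positions 35, 110.
Linear molecule, 2 cuts → 3 fragments:
  1–35 → 35 bp
  36–110 → 75 bp
  111–118 → 8 bp
Sorted largest to smallest: 75, 35, 8 bp.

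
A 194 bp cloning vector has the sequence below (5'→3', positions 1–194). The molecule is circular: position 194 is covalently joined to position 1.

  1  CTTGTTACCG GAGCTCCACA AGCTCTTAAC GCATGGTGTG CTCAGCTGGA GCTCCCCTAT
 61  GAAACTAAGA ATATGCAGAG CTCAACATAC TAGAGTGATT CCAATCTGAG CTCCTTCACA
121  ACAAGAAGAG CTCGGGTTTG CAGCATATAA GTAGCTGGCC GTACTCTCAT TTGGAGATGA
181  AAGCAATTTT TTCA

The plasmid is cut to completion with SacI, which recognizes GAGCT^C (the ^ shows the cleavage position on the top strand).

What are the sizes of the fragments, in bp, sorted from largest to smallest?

SacI sites (GAGCTC) start at positions 11, 49, 78, 108, 128.
SacI cuts after base 5 of each site (before the last base), so after positions 15, 53, 82, 112, 132.
Circular molecule, 5 cuts → 5 fragments:
  16–53 → 38 bp
  54–82 → 29 bp
  83–112 → 30 bp
  113–132 → 20 bp
  133–194 then 1–15 → 62 + 15 = 77 bp
Sorted largest to smallest: 77, 38, 30, 29, 20 bp.

77, 38, 30, 29, 20 bp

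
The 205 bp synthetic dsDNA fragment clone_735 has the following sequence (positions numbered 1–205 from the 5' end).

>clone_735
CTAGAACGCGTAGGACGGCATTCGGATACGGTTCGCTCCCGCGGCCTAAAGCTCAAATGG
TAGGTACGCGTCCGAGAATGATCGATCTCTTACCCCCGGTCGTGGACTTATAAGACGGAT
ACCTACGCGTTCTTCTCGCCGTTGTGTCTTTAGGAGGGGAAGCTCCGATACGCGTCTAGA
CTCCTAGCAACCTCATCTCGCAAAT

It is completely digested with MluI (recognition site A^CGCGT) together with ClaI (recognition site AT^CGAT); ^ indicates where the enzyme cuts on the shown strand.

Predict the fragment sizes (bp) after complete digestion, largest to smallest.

MluI sites (ACGCGT) start at positions 6, 66, 125, 170.
MluI cuts after the first base of each site, so after positions 6, 66, 125, 170.
The ClaI site (ATCGAT) starts at position 81.
ClaI cuts after base 2 of each site, so after position 82.
Combined cut positions: 6, 66, 82, 125, 170.
Linear molecule, 5 cuts → 6 fragments:
  1–6 → 6 bp
  7–66 → 60 bp
  67–82 → 16 bp
  83–125 → 43 bp
  126–170 → 45 bp
  171–205 → 35 bp
Sorted largest to smallest: 60, 45, 43, 35, 16, 6 bp.

60, 45, 43, 35, 16, 6 bp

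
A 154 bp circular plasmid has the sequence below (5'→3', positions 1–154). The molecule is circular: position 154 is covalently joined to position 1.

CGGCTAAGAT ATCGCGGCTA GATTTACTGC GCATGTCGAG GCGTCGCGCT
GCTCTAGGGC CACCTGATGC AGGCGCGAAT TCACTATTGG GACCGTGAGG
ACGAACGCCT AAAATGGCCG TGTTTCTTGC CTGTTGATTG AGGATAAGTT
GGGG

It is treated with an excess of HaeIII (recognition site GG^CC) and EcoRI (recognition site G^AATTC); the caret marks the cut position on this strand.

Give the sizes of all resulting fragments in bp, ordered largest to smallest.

HaeIII sites (GGCC) start at positions 58, 116.
HaeIII cuts after base 2 of each site, so after positions 59, 117.
The EcoRI site (GAATTC) starts at position 77.
EcoRI cuts after the first base of each site, so after position 77.
Combined cut positions: 59, 77, 117.
Circular molecule, 3 cuts → 3 fragments:
  60–77 → 18 bp
  78–117 → 40 bp
  118–154 then 1–59 → 37 + 59 = 96 bp
Sorted largest to smallest: 96, 40, 18 bp.

96, 40, 18 bp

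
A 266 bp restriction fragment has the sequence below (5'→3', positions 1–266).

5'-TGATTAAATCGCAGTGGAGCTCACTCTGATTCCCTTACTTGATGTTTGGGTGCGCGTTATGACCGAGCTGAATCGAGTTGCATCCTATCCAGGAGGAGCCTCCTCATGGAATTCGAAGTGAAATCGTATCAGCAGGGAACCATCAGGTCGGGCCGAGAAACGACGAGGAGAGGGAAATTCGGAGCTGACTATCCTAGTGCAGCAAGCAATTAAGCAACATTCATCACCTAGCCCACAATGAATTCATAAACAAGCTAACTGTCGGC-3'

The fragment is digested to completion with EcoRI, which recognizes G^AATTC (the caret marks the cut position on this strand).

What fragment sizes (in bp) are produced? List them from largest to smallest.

EcoRI sites (GAATTC) start at positions 109, 240.
EcoRI cuts after the first base of each site, so after positions 109, 240.
Linear molecule, 2 cuts → 3 fragments:
  1–109 → 109 bp
  110–240 → 131 bp
  241–266 → 26 bp
Sorted largest to smallest: 131, 109, 26 bp.

131, 109, 26 bp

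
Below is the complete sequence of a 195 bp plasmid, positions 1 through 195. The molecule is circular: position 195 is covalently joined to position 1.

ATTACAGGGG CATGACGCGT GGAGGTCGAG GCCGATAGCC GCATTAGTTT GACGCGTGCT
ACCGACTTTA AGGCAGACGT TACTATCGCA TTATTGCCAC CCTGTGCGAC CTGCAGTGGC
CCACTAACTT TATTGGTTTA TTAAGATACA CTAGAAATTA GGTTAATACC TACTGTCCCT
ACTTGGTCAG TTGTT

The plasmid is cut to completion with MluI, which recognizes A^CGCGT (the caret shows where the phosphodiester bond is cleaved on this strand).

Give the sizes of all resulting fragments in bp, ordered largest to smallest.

MluI sites (ACGCGT) start at positions 15, 52.
MluI cuts after the first base of each site, so after positions 15, 52.
Circular molecule, 2 cuts → 2 fragments:
  16–52 → 37 bp
  53–195 then 1–15 → 143 + 15 = 158 bp
Sorted largest to smallest: 158, 37 bp.

158, 37 bp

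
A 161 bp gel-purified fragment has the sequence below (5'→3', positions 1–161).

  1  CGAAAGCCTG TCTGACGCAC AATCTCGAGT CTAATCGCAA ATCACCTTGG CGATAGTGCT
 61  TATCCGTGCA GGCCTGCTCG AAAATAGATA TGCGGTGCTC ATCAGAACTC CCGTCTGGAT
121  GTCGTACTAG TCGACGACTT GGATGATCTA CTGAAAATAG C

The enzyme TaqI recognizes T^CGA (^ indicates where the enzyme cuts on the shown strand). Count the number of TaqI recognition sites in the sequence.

TCGA occurs starting at positions 25, 78, 131.
TaqI cuts at 3 sites.

3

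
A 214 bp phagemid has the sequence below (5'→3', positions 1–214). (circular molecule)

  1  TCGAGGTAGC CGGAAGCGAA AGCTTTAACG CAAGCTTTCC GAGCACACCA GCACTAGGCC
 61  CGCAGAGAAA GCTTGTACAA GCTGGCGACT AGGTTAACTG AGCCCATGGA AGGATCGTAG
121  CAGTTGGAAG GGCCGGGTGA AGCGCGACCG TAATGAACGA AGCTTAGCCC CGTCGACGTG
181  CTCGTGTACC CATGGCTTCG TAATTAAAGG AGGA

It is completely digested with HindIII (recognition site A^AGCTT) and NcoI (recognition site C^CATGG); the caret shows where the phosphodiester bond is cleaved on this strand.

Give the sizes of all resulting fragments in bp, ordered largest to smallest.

HindIII sites (AAGCTT) start at positions 20, 32, 69, 160.
HindIII cuts after the first base of each site, so after positions 20, 32, 69, 160.
NcoI sites (CCATGG) start at positions 104, 190.
NcoI cuts after the first base of each site, so after positions 104, 190.
Combined cut positions: 20, 32, 69, 104, 160, 190.
Circular molecule, 6 cuts → 6 fragments:
  21–32 → 12 bp
  33–69 → 37 bp
  70–104 → 35 bp
  105–160 → 56 bp
  161–190 → 30 bp
  191–214 then 1–20 → 24 + 20 = 44 bp
Sorted largest to smallest: 56, 44, 37, 35, 30, 12 bp.

56, 44, 37, 35, 30, 12 bp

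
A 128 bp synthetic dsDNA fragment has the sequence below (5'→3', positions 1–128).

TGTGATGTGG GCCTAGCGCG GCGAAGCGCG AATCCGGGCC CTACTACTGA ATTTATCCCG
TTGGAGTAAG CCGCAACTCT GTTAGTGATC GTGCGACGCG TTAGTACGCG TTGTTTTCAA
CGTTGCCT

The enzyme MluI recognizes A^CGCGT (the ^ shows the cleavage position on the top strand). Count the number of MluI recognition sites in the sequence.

2

ACGCGT occurs starting at positions 96, 106.
MluI cuts at 2 sites.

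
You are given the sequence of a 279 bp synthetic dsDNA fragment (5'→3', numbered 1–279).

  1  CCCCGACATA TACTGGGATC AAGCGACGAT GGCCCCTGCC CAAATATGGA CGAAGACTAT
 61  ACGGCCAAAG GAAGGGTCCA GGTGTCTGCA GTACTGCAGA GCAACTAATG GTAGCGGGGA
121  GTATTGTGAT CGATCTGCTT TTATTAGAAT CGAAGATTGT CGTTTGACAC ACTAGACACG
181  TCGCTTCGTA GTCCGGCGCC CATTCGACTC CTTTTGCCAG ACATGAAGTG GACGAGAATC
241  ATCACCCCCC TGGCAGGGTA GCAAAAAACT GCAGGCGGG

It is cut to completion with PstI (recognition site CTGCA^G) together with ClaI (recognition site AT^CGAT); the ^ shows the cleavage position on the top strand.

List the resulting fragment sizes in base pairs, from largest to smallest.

143, 90, 32, 8, 6 bp

PstI sites (CTGCAG) start at positions 86, 94, 269.
PstI cuts after base 5 of each site (before the last base), so after positions 90, 98, 273.
The ClaI site (ATCGAT) starts at position 129.
ClaI cuts after base 2 of each site, so after position 130.
Combined cut positions: 90, 98, 130, 273.
Linear molecule, 4 cuts → 5 fragments:
  1–90 → 90 bp
  91–98 → 8 bp
  99–130 → 32 bp
  131–273 → 143 bp
  274–279 → 6 bp
Sorted largest to smallest: 143, 90, 32, 8, 6 bp.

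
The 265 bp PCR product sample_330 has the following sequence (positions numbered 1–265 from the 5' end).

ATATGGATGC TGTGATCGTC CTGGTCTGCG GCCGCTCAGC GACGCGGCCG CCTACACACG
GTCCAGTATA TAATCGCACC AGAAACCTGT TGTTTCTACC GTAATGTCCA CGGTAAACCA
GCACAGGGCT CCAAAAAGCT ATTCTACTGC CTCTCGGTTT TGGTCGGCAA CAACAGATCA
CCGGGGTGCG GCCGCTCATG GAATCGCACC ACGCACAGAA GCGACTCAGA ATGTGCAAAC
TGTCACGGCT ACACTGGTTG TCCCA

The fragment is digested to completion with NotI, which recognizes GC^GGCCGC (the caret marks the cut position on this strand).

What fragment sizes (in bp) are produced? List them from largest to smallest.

144, 76, 29, 16 bp

NotI sites (GCGGCCGC) start at positions 28, 44, 188.
NotI cuts after base 2 of each site, so after positions 29, 45, 189.
Linear molecule, 3 cuts → 4 fragments:
  1–29 → 29 bp
  30–45 → 16 bp
  46–189 → 144 bp
  190–265 → 76 bp
Sorted largest to smallest: 144, 76, 29, 16 bp.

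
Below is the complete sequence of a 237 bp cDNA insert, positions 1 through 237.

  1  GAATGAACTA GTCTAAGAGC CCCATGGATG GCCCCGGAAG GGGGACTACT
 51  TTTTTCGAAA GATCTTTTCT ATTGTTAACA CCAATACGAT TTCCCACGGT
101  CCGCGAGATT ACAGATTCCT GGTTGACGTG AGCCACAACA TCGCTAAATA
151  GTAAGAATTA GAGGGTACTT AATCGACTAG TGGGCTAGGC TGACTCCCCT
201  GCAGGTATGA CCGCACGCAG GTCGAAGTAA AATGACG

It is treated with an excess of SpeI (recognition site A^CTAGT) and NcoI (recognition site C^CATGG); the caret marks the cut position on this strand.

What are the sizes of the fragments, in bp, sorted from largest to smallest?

SpeI sites (ACTAGT) start at positions 7, 176.
SpeI cuts after the first base of each site, so after positions 7, 176.
The NcoI site (CCATGG) starts at position 22.
NcoI cuts after the first base of each site, so after position 22.
Combined cut positions: 7, 22, 176.
Linear molecule, 3 cuts → 4 fragments:
  1–7 → 7 bp
  8–22 → 15 bp
  23–176 → 154 bp
  177–237 → 61 bp
Sorted largest to smallest: 154, 61, 15, 7 bp.

154, 61, 15, 7 bp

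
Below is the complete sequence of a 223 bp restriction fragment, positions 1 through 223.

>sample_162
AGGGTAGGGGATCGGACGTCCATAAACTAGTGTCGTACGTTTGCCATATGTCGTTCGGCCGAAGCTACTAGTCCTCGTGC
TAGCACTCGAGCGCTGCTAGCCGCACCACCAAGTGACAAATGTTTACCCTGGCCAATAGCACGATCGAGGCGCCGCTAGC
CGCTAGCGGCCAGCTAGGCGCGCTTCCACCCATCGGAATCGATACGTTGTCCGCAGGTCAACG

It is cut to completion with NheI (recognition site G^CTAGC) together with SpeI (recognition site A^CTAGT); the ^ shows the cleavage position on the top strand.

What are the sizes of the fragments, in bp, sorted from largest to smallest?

NheI sites (GCTAGC) start at positions 79, 96, 155, 162.
NheI cuts after the first base of each site, so after positions 79, 96, 155, 162.
SpeI sites (ACTAGT) start at positions 26, 67.
SpeI cuts after the first base of each site, so after positions 26, 67.
Combined cut positions: 26, 67, 79, 96, 155, 162.
Linear molecule, 6 cuts → 7 fragments:
  1–26 → 26 bp
  27–67 → 41 bp
  68–79 → 12 bp
  80–96 → 17 bp
  97–155 → 59 bp
  156–162 → 7 bp
  163–223 → 61 bp
Sorted largest to smallest: 61, 59, 41, 26, 17, 12, 7 bp.

61, 59, 41, 26, 17, 12, 7 bp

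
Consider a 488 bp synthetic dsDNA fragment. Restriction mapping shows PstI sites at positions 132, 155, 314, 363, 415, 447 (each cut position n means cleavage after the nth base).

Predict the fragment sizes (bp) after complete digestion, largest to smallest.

Linear molecule, 6 cuts → 7 fragments:
  132 − 0 = 132 bp
  155 − 132 = 23 bp
  314 − 155 = 159 bp
  363 − 314 = 49 bp
  415 − 363 = 52 bp
  447 − 415 = 32 bp
  488 − 447 = 41 bp
Sorted largest to smallest: 159, 132, 52, 49, 41, 32, 23 bp.

159, 132, 52, 49, 41, 32, 23 bp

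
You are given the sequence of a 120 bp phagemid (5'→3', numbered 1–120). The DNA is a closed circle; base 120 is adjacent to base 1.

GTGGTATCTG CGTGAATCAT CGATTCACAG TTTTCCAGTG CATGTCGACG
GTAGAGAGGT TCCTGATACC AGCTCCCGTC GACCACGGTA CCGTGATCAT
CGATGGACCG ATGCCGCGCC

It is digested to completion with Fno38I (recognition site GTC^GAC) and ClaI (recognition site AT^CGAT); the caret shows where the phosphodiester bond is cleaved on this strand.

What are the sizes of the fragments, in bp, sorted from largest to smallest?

Fno38I sites (GTCGAC) start at positions 44, 78.
Fno38I cuts after base 3 of each site, so after positions 46, 80.
ClaI sites (ATCGAT) start at positions 19, 99.
ClaI cuts after base 2 of each site, so after positions 20, 100.
Combined cut positions: 20, 46, 80, 100.
Circular molecule, 4 cuts → 4 fragments:
  21–46 → 26 bp
  47–80 → 34 bp
  81–100 → 20 bp
  101–120 then 1–20 → 20 + 20 = 40 bp
Sorted largest to smallest: 40, 34, 26, 20 bp.

40, 34, 26, 20 bp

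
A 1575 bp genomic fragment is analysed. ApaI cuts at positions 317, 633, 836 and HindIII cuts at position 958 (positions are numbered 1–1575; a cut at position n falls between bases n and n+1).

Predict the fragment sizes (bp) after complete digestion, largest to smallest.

Combined cut positions (sorted): 317, 633, 836, 958.
Linear molecule, 4 cuts → 5 fragments:
  317 − 0 = 317 bp
  633 − 317 = 316 bp
  836 − 633 = 203 bp
  958 − 836 = 122 bp
  1575 − 958 = 617 bp
Sorted largest to smallest: 617, 317, 316, 203, 122 bp.

617, 317, 316, 203, 122 bp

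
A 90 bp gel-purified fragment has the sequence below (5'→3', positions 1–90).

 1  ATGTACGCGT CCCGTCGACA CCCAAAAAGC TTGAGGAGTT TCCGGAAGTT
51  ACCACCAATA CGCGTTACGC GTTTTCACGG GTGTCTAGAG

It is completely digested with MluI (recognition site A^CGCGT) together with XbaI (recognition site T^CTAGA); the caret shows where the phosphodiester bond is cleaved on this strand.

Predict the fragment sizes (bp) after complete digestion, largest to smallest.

55, 17, 7, 6, 5 bp

MluI sites (ACGCGT) start at positions 5, 60, 67.
MluI cuts after the first base of each site, so after positions 5, 60, 67.
The XbaI site (TCTAGA) starts at position 84.
XbaI cuts after the first base of each site, so after position 84.
Combined cut positions: 5, 60, 67, 84.
Linear molecule, 4 cuts → 5 fragments:
  1–5 → 5 bp
  6–60 → 55 bp
  61–67 → 7 bp
  68–84 → 17 bp
  85–90 → 6 bp
Sorted largest to smallest: 55, 17, 7, 6, 5 bp.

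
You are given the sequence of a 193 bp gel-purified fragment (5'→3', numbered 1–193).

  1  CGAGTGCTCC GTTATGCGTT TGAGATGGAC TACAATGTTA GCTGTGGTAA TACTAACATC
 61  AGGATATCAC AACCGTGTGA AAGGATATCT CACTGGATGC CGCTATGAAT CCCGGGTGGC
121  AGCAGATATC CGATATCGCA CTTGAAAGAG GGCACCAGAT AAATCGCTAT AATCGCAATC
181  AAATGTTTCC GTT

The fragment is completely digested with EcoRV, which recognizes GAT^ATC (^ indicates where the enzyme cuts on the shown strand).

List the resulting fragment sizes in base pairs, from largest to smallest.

EcoRV sites (GATATC) start at positions 63, 84, 125, 132.
EcoRV cuts after base 3 of each site, so after positions 65, 86, 127, 134.
Linear molecule, 4 cuts → 5 fragments:
  1–65 → 65 bp
  66–86 → 21 bp
  87–127 → 41 bp
  128–134 → 7 bp
  135–193 → 59 bp
Sorted largest to smallest: 65, 59, 41, 21, 7 bp.

65, 59, 41, 21, 7 bp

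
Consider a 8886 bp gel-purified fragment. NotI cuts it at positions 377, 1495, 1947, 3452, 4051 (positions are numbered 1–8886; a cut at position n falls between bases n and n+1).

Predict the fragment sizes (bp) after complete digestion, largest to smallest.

Linear molecule, 5 cuts → 6 fragments:
  377 − 0 = 377 bp
  1495 − 377 = 1118 bp
  1947 − 1495 = 452 bp
  3452 − 1947 = 1505 bp
  4051 − 3452 = 599 bp
  8886 − 4051 = 4835 bp
Sorted largest to smallest: 4835, 1505, 1118, 599, 452, 377 bp.

4835, 1505, 1118, 599, 452, 377 bp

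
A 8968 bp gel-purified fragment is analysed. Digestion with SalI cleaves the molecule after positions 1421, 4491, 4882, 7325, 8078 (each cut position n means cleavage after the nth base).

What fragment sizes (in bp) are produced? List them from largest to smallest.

3070, 2443, 1421, 890, 753, 391 bp

Linear molecule, 5 cuts → 6 fragments:
  1421 − 0 = 1421 bp
  4491 − 1421 = 3070 bp
  4882 − 4491 = 391 bp
  7325 − 4882 = 2443 bp
  8078 − 7325 = 753 bp
  8968 − 8078 = 890 bp
Sorted largest to smallest: 3070, 2443, 1421, 890, 753, 391 bp.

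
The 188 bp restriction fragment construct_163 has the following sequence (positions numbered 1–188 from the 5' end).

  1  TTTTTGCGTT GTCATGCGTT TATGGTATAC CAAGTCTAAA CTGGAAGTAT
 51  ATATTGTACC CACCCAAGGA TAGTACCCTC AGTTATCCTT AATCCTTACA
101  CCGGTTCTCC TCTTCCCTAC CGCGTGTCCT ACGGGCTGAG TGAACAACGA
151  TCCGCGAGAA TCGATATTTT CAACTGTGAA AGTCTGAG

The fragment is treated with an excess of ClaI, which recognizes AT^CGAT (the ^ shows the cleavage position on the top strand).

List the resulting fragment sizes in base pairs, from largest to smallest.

The ClaI site (ATCGAT) starts at position 160.
ClaI cuts after base 2 of each site, so after position 161.
Linear molecule, 1 cut → 2 fragments:
  1–161 → 161 bp
  162–188 → 27 bp
Sorted largest to smallest: 161, 27 bp.

161, 27 bp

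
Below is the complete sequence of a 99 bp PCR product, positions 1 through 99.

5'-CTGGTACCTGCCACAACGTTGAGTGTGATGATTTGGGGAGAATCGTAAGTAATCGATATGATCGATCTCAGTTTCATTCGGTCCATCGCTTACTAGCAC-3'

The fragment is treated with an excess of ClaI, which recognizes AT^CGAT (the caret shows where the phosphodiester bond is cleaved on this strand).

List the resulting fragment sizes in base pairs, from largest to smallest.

ClaI sites (ATCGAT) start at positions 52, 61.
ClaI cuts after base 2 of each site, so after positions 53, 62.
Linear molecule, 2 cuts → 3 fragments:
  1–53 → 53 bp
  54–62 → 9 bp
  63–99 → 37 bp
Sorted largest to smallest: 53, 37, 9 bp.

53, 37, 9 bp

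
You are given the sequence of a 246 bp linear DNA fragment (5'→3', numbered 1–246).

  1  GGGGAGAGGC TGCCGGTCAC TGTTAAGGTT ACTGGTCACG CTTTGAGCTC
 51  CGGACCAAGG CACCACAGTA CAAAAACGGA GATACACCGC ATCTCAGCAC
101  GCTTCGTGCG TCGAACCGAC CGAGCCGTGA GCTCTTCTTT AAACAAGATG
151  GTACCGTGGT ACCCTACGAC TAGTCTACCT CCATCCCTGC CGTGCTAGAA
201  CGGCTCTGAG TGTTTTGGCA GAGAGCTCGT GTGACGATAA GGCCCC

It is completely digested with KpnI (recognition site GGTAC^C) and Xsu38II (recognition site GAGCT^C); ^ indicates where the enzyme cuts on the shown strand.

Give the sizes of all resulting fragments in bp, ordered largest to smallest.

KpnI sites (GGTACC) start at positions 150, 158.
KpnI cuts after base 5 of each site (before the last base), so after positions 154, 162.
Xsu38II sites (GAGCTC) start at positions 45, 129, 223.
Xsu38II cuts after base 5 of each site (before the last base), so after positions 49, 133, 227.
Combined cut positions: 49, 133, 154, 162, 227.
Linear molecule, 5 cuts → 6 fragments:
  1–49 → 49 bp
  50–133 → 84 bp
  134–154 → 21 bp
  155–162 → 8 bp
  163–227 → 65 bp
  228–246 → 19 bp
Sorted largest to smallest: 84, 65, 49, 21, 19, 8 bp.

84, 65, 49, 21, 19, 8 bp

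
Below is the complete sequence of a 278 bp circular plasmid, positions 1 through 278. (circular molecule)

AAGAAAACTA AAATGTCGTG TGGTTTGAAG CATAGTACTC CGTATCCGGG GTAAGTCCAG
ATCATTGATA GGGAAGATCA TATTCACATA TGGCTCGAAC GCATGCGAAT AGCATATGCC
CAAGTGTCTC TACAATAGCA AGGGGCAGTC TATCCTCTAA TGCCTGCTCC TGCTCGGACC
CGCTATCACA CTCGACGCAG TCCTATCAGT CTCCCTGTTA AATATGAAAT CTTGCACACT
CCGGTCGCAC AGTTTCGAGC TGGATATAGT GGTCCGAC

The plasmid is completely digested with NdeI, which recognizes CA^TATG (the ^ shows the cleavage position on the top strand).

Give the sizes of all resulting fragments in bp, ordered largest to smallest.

252, 26 bp

NdeI sites (CATATG) start at positions 87, 113.
NdeI cuts after base 2 of each site, so after positions 88, 114.
Circular molecule, 2 cuts → 2 fragments:
  89–114 → 26 bp
  115–278 then 1–88 → 164 + 88 = 252 bp
Sorted largest to smallest: 252, 26 bp.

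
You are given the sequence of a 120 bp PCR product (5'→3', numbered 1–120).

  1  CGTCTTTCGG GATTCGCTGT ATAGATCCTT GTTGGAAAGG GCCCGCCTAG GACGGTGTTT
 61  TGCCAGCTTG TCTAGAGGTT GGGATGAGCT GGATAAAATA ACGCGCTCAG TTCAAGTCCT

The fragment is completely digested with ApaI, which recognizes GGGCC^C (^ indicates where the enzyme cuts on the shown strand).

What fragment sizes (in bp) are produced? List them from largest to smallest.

77, 43 bp

The ApaI site (GGGCCC) starts at position 39.
ApaI cuts after base 5 of each site (before the last base), so after position 43.
Linear molecule, 1 cut → 2 fragments:
  1–43 → 43 bp
  44–120 → 77 bp
Sorted largest to smallest: 77, 43 bp.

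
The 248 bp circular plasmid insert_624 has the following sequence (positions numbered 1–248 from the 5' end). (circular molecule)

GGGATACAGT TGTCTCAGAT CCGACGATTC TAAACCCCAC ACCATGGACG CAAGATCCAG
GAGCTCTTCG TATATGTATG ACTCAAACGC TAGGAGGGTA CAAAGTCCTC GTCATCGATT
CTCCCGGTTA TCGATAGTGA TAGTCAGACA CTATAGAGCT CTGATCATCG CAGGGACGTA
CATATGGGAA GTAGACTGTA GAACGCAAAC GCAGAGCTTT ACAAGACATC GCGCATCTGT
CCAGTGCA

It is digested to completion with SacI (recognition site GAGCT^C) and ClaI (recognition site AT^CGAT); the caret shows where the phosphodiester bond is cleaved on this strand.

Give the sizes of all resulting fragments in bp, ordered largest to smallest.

153, 50, 29, 16 bp

SacI sites (GAGCTC) start at positions 61, 156.
SacI cuts after base 5 of each site (before the last base), so after positions 65, 160.
ClaI sites (ATCGAT) start at positions 114, 130.
ClaI cuts after base 2 of each site, so after positions 115, 131.
Combined cut positions: 65, 115, 131, 160.
Circular molecule, 4 cuts → 4 fragments:
  66–115 → 50 bp
  116–131 → 16 bp
  132–160 → 29 bp
  161–248 then 1–65 → 88 + 65 = 153 bp
Sorted largest to smallest: 153, 50, 29, 16 bp.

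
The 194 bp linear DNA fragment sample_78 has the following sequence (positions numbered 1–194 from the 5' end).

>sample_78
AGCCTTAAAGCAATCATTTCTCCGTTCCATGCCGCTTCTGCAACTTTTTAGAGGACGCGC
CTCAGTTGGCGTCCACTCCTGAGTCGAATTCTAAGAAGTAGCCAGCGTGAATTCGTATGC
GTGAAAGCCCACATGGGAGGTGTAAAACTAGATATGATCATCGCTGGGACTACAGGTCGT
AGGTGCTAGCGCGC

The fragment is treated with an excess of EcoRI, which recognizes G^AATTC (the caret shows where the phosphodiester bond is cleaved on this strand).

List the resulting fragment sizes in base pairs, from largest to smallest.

EcoRI sites (GAATTC) start at positions 86, 109.
EcoRI cuts after the first base of each site, so after positions 86, 109.
Linear molecule, 2 cuts → 3 fragments:
  1–86 → 86 bp
  87–109 → 23 bp
  110–194 → 85 bp
Sorted largest to smallest: 86, 85, 23 bp.

86, 85, 23 bp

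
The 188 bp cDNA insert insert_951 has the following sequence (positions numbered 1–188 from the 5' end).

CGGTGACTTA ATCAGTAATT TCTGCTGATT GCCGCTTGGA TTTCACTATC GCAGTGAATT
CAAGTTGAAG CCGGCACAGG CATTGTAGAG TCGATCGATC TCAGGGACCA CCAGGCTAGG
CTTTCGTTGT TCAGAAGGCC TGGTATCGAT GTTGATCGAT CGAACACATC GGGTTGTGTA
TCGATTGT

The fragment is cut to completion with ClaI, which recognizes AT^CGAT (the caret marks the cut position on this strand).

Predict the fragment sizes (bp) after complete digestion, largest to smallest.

95, 51, 25, 10, 7 bp

ClaI sites (ATCGAT) start at positions 94, 145, 155, 180.
ClaI cuts after base 2 of each site, so after positions 95, 146, 156, 181.
Linear molecule, 4 cuts → 5 fragments:
  1–95 → 95 bp
  96–146 → 51 bp
  147–156 → 10 bp
  157–181 → 25 bp
  182–188 → 7 bp
Sorted largest to smallest: 95, 51, 25, 10, 7 bp.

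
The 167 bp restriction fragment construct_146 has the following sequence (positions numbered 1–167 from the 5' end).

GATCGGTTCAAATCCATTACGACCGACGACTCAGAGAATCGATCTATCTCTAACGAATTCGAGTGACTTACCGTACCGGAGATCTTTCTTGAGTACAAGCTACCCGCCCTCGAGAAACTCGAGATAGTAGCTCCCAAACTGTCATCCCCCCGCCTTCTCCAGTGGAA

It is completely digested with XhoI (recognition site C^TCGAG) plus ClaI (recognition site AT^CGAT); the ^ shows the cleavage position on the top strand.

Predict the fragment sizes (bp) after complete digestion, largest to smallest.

70, 49, 39, 9 bp

XhoI sites (CTCGAG) start at positions 109, 118.
XhoI cuts after the first base of each site, so after positions 109, 118.
The ClaI site (ATCGAT) starts at position 38.
ClaI cuts after base 2 of each site, so after position 39.
Combined cut positions: 39, 109, 118.
Linear molecule, 3 cuts → 4 fragments:
  1–39 → 39 bp
  40–109 → 70 bp
  110–118 → 9 bp
  119–167 → 49 bp
Sorted largest to smallest: 70, 49, 39, 9 bp.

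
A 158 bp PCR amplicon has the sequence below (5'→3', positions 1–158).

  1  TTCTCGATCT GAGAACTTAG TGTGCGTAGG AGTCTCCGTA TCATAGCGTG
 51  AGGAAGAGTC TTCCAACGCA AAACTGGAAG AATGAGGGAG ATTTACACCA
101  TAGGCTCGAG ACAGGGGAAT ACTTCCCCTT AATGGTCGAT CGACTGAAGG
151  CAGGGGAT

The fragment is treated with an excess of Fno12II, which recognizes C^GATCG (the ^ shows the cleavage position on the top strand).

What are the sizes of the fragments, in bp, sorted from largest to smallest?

The Fno12II site (CGATCG) starts at position 137.
Fno12II cuts after the first base of each site, so after position 137.
Linear molecule, 1 cut → 2 fragments:
  1–137 → 137 bp
  138–158 → 21 bp
Sorted largest to smallest: 137, 21 bp.

137, 21 bp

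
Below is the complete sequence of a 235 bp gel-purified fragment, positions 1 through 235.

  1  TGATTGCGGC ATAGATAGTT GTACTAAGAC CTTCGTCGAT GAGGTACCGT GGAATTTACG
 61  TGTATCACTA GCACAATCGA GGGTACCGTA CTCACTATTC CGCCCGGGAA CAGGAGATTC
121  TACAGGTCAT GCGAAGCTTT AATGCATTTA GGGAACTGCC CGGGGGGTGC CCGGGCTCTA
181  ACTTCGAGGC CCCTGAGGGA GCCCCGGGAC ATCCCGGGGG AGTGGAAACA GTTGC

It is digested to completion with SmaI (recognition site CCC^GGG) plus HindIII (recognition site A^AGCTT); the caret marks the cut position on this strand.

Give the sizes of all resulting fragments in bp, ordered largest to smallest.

SmaI sites (CCCGGG) start at positions 103, 159, 170, 203, 213.
SmaI cuts after base 3 of each site, so after positions 105, 161, 172, 205, 215.
The HindIII site (AAGCTT) starts at position 134.
HindIII cuts after the first base of each site, so after position 134.
Combined cut positions: 105, 134, 161, 172, 205, 215.
Linear molecule, 6 cuts → 7 fragments:
  1–105 → 105 bp
  106–134 → 29 bp
  135–161 → 27 bp
  162–172 → 11 bp
  173–205 → 33 bp
  206–215 → 10 bp
  216–235 → 20 bp
Sorted largest to smallest: 105, 33, 29, 27, 20, 11, 10 bp.

105, 33, 29, 27, 20, 11, 10 bp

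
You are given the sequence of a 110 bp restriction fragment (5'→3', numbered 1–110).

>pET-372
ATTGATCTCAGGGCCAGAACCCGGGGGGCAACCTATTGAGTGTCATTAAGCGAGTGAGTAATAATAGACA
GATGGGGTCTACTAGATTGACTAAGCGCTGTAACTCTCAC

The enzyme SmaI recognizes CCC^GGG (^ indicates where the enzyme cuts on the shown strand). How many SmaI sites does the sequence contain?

CCCGGG occurs starting at position 20.
SmaI cuts at 1 site.

1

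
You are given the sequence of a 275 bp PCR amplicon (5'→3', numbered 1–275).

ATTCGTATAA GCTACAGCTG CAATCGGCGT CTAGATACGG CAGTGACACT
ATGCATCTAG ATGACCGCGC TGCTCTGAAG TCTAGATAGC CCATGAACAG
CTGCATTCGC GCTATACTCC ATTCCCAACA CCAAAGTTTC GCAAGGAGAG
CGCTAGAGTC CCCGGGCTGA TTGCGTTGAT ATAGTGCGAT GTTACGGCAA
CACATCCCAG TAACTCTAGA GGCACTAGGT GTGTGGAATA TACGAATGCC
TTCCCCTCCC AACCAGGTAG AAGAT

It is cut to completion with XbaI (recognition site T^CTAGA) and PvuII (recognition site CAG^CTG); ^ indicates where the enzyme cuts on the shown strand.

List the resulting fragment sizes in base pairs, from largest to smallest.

XbaI sites (TCTAGA) start at positions 30, 56, 81, 215.
XbaI cuts after the first base of each site, so after positions 30, 56, 81, 215.
PvuII sites (CAGCTG) start at positions 15, 98.
PvuII cuts after base 3 of each site, so after positions 17, 100.
Combined cut positions: 17, 30, 56, 81, 100, 215.
Linear molecule, 6 cuts → 7 fragments:
  1–17 → 17 bp
  18–30 → 13 bp
  31–56 → 26 bp
  57–81 → 25 bp
  82–100 → 19 bp
  101–215 → 115 bp
  216–275 → 60 bp
Sorted largest to smallest: 115, 60, 26, 25, 19, 17, 13 bp.

115, 60, 26, 25, 19, 17, 13 bp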